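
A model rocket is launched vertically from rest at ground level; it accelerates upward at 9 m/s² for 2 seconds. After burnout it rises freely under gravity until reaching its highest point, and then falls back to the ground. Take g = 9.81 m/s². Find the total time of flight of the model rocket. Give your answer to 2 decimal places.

Phase 1 (powered ascent): v₀ = 0 m/s, a = 9 m/s².
v = v₀ + at = 0 + (9)(2) = 18.0 m/s
Δx = v₀t + ½at² = 0·2 + 0.5·9·2² = 18.0 m

Phase 2 (coasting upward): v₀ = 18.0 m/s, a = -9.81 m/s².
v = v₀ + at → t = (0 − 18.0) / -9.81 = 1.83 s
v² = v₀² + 2aΔx → Δx = (0² − 18.0²)/(2·-9.81) = 16.5 m

Phase 3 (free fall): v₀ = 0 m/s, a = -9.81 m/s².
Falls 34.5 m from rest: t = √(2·34.5/9.81) = 2.65 s; v = g·t = 26.0 m/s.
Total time = 2.00 + 1.83 + 2.65 = 6.49 s

6.49 s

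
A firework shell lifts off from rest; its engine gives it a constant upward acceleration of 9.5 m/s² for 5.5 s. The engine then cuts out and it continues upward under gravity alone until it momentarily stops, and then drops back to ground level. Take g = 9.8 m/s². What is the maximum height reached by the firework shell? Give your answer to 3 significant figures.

Phase 1 (powered ascent): v₀ = 0 m/s, a = 9.5 m/s².
v = v₀ + at = 0 + (9.5)(5.5) = 52.2 m/s
Δx = v₀t + ½at² = 0·5.5 + 0.5·9.5·5.5² = 144 m

Phase 2 (coasting upward): v₀ = 52.2 m/s, a = -9.8 m/s².
v = v₀ + at → t = (0 − 52.2) / -9.8 = 5.33 s
v² = v₀² + 2aΔx → Δx = (0² − 52.2²)/(2·-9.8) = 139 m
Maximum height = 144 + 139 = 283 m

283 m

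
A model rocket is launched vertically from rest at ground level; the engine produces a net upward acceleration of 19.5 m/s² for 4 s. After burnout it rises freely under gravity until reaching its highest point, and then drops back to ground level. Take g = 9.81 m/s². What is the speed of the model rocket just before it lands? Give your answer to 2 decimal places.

95.63 m/s

Phase 1 (powered ascent): v₀ = 0 m/s, a = 19.5 m/s².
v = v₀ + at = 0 + (19.5)(4) = 78.0 m/s
Δx = v₀t + ½at² = 0·4 + 0.5·19.5·4² = 156 m

Phase 2 (coasting upward): v₀ = 78.0 m/s, a = -9.81 m/s².
v = v₀ + at → t = (0 − 78.0) / -9.81 = 7.95 s
v² = v₀² + 2aΔx → Δx = (0² − 78.0²)/(2·-9.81) = 310 m

Phase 3 (free fall): v₀ = 0 m/s, a = -9.81 m/s².
Falls 466 m from rest: t = √(2·466/9.81) = 9.75 s; v = g·t = 95.6 m/s.
Impact speed = 95.6 m/s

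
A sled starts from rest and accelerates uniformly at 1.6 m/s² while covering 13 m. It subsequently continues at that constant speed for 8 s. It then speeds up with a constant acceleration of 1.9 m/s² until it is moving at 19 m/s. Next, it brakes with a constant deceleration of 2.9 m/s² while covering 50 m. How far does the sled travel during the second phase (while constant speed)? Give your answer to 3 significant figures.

51.6 m

Phase 1 (accelerating): v₀ = 0 m/s, a = 1.6 m/s².
v² = v₀² + 2aΔx = 0² + 2·1.6·13 = 41.6 → v = 6.45 m/s
t = (v − v₀)/a = (6.45 − 0)/1.6 = 4.03 s

Phase 2 (constant speed): v₀ = 6.45 m/s, a = 0 m/s².
v = v₀ + at = 6.45 + (0)(8) = 6.45 m/s
Δx = v₀t + ½at² = 6.45·8 + 0.5·0·8² = 51.6 m
Distance in phase 2 = 51.6 m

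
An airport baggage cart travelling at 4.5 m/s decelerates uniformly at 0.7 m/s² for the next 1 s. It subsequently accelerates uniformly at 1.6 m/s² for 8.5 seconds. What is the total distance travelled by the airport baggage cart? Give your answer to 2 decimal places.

Phase 1 (decelerating): v₀ = 4.50 m/s, a = -0.7 m/s².
v = v₀ + at = 4.50 + (-0.7)(1) = 3.80 m/s
Δx = v₀t + ½at² = 4.50·1 + 0.5·-0.7·1² = 4.15 m

Phase 2 (accelerating): v₀ = 3.80 m/s, a = 1.6 m/s².
v = v₀ + at = 3.80 + (1.6)(8.5) = 17.4 m/s
Δx = v₀t + ½at² = 3.80·8.5 + 0.5·1.6·8.5² = 90.1 m
Total distance = 4.15 + 90.1 = 94.2 m

94.25 m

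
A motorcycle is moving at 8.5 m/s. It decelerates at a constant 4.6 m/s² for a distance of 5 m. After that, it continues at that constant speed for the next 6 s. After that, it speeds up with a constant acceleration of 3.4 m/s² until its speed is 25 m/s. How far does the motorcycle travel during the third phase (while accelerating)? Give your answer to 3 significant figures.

Phase 1 (decelerating): v₀ = 8.50 m/s, a = -4.6 m/s².
v² = v₀² + 2aΔx = 8.50² + 2·-4.6·5 = 26.2 → v = 5.12 m/s
t = (v − v₀)/a = (5.12 − 8.50)/-4.6 = 0.734 s

Phase 2 (constant speed): v₀ = 5.12 m/s, a = 0 m/s².
v = v₀ + at = 5.12 + (0)(6) = 5.12 m/s
Δx = v₀t + ½at² = 5.12·6 + 0.5·0·6² = 30.7 m

Phase 3 (accelerating): v₀ = 5.12 m/s, a = 3.4 m/s².
v = v₀ + at → t = (25 − 5.12) / 3.4 = 5.85 s
v² = v₀² + 2aΔx → Δx = (25² − 5.12²)/(2·3.4) = 88.1 m
Distance in phase 3 = 88.1 m

88.1 m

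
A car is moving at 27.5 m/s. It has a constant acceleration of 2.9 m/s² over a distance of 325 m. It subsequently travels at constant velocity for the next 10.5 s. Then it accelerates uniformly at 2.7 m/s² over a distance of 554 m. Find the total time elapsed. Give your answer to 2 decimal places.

27.50 s

Phase 1 (accelerating): v₀ = 27.5 m/s, a = 2.9 m/s².
v² = v₀² + 2aΔx = 27.5² + 2·2.9·325 = 2640 → v = 51.4 m/s
t = (v − v₀)/a = (51.4 − 27.5)/2.9 = 8.24 s

Phase 2 (constant speed): v₀ = 51.4 m/s, a = 0 m/s².
v = v₀ + at = 51.4 + (0)(10.5) = 51.4 m/s
Δx = v₀t + ½at² = 51.4·10.5 + 0.5·0·10.5² = 540 m

Phase 3 (accelerating): v₀ = 51.4 m/s, a = 2.7 m/s².
v² = v₀² + 2aΔx = 51.4² + 2·2.7·554 = 5630 → v = 75.1 m/s
t = (v − v₀)/a = (75.1 − 51.4)/2.7 = 8.76 s
Total time = 8.24 + 10.5 + 8.76 = 27.5 s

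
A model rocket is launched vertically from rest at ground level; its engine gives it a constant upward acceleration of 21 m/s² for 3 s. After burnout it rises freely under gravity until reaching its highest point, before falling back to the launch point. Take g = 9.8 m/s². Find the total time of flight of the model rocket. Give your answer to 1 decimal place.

Phase 1 (powered ascent): v₀ = 0 m/s, a = 21 m/s².
v = v₀ + at = 0 + (21)(3) = 63.0 m/s
Δx = v₀t + ½at² = 0·3 + 0.5·21·3² = 94.5 m

Phase 2 (coasting upward): v₀ = 63.0 m/s, a = -9.8 m/s².
v = v₀ + at → t = (0 − 63.0) / -9.8 = 6.43 s
v² = v₀² + 2aΔx → Δx = (0² − 63.0²)/(2·-9.8) = 202 m

Phase 3 (free fall): v₀ = 0 m/s, a = -9.8 m/s².
Falls 297 m from rest: t = √(2·297/9.8) = 7.79 s; v = g·t = 76.3 m/s.
Total time = 3.00 + 6.43 + 7.79 = 17.2 s

17.2 s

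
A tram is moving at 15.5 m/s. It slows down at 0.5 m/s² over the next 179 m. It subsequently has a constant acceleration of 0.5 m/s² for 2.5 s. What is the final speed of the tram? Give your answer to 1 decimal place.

Phase 1 (decelerating): v₀ = 15.5 m/s, a = -0.5 m/s².
v² = v₀² + 2aΔx = 15.5² + 2·-0.5·179 = 61.2 → v = 7.83 m/s
t = (v − v₀)/a = (7.83 − 15.5)/-0.5 = 15.3 s

Phase 2 (accelerating): v₀ = 7.83 m/s, a = 0.5 m/s².
v = v₀ + at = 7.83 + (0.5)(2.5) = 9.08 m/s
Δx = v₀t + ½at² = 7.83·2.5 + 0.5·0.5·2.5² = 21.1 m
Final speed = 9.08 m/s

9.1 m/s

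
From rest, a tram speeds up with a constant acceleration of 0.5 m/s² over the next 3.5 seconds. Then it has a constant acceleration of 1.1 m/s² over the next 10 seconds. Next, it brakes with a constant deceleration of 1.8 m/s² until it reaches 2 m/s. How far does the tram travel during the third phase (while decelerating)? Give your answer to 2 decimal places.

Phase 1 (accelerating): v₀ = 0 m/s, a = 0.5 m/s².
v = v₀ + at = 0 + (0.5)(3.5) = 1.75 m/s
Δx = v₀t + ½at² = 0·3.5 + 0.5·0.5·3.5² = 3.06 m

Phase 2 (accelerating): v₀ = 1.75 m/s, a = 1.1 m/s².
v = v₀ + at = 1.75 + (1.1)(10) = 12.8 m/s
Δx = v₀t + ½at² = 1.75·10 + 0.5·1.1·10² = 72.5 m

Phase 3 (decelerating): v₀ = 12.8 m/s, a = -1.8 m/s².
v = v₀ + at → t = (2 − 12.8) / -1.8 = 5.97 s
v² = v₀² + 2aΔx → Δx = (2² − 12.8²)/(2·-1.8) = 44.0 m
Distance in phase 3 = 44.0 m

44.05 m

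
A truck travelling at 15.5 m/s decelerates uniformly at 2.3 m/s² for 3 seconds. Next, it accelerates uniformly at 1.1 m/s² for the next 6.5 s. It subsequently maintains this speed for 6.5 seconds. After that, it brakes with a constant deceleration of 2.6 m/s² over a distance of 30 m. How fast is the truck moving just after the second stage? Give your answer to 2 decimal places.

Phase 1 (decelerating): v₀ = 15.5 m/s, a = -2.3 m/s².
v = v₀ + at = 15.5 + (-2.3)(3) = 8.60 m/s
Δx = v₀t + ½at² = 15.5·3 + 0.5·-2.3·3² = 36.1 m

Phase 2 (accelerating): v₀ = 8.60 m/s, a = 1.1 m/s².
v = v₀ + at = 8.60 + (1.1)(6.5) = 15.8 m/s
Δx = v₀t + ½at² = 8.60·6.5 + 0.5·1.1·6.5² = 79.1 m
Speed at end of phase 2 = 15.8 m/s

15.75 m/s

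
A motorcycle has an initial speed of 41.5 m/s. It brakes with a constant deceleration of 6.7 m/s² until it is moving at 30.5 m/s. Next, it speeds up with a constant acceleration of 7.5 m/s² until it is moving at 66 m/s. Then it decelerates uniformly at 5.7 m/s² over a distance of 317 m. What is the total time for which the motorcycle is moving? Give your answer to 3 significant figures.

Phase 1 (decelerating): v₀ = 41.5 m/s, a = -6.7 m/s².
v = v₀ + at → t = (30.5 − 41.5) / -6.7 = 1.64 s
v² = v₀² + 2aΔx → Δx = (30.5² − 41.5²)/(2·-6.7) = 59.1 m

Phase 2 (accelerating): v₀ = 30.5 m/s, a = 7.5 m/s².
v = v₀ + at → t = (66 − 30.5) / 7.5 = 4.73 s
v² = v₀² + 2aΔx → Δx = (66² − 30.5²)/(2·7.5) = 228 m

Phase 3 (decelerating): v₀ = 66.0 m/s, a = -5.7 m/s².
v² = v₀² + 2aΔx = 66.0² + 2·-5.7·317 = 742 → v = 27.2 m/s
t = (v − v₀)/a = (27.2 − 66.0)/-5.7 = 6.80 s
Total time = 1.64 + 4.73 + 6.80 = 13.2 s

13.2 s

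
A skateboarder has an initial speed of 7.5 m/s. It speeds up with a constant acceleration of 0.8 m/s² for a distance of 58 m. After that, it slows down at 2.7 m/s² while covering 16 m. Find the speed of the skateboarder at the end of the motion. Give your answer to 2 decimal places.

7.92 m/s

Phase 1 (accelerating): v₀ = 7.50 m/s, a = 0.8 m/s².
v² = v₀² + 2aΔx = 7.50² + 2·0.8·58 = 149 → v = 12.2 m/s
t = (v − v₀)/a = (12.2 − 7.50)/0.8 = 5.89 s

Phase 2 (decelerating): v₀ = 12.2 m/s, a = -2.7 m/s².
v² = v₀² + 2aΔx = 12.2² + 2·-2.7·16 = 62.7 → v = 7.92 m/s
t = (v − v₀)/a = (7.92 − 12.2)/-2.7 = 1.59 s
Final speed = 7.92 m/s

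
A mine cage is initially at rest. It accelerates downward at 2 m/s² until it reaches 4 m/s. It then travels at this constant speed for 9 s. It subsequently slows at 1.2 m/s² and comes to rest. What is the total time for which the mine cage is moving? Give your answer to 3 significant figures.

14.3 s

Phase 1 (accelerating): v₀ = 0 m/s, a = 2 m/s².
v = v₀ + at → t = (4 − 0) / 2 = 2.00 s
v² = v₀² + 2aΔx → Δx = (4² − 0²)/(2·2) = 4.00 m

Phase 2 (constant speed): v₀ = 4.00 m/s, a = 0 m/s².
v = v₀ + at = 4.00 + (0)(9) = 4.00 m/s
Δx = v₀t + ½at² = 4.00·9 + 0.5·0·9² = 36.0 m

Phase 3 (decelerating): v₀ = 4.00 m/s, a = -1.2 m/s².
v = v₀ + at → t = (0 − 4.00) / -1.2 = 3.33 s
v² = v₀² + 2aΔx → Δx = (0² − 4.00²)/(2·-1.2) = 6.67 m
Total time = 2.00 + 9.00 + 3.33 = 14.3 s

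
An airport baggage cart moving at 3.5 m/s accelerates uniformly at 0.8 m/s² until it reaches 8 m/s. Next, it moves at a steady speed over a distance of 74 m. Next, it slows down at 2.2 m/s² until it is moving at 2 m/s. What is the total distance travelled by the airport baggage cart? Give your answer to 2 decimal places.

119.98 m

Phase 1 (accelerating): v₀ = 3.50 m/s, a = 0.8 m/s².
v = v₀ + at → t = (8 − 3.50) / 0.8 = 5.62 s
v² = v₀² + 2aΔx → Δx = (8² − 3.50²)/(2·0.8) = 32.3 m

Phase 2 (constant speed): v₀ = 8.00 m/s, a = 0 m/s².
Constant speed: t = d/v = 74/8.00 = 9.25 s

Phase 3 (decelerating): v₀ = 8.00 m/s, a = -2.2 m/s².
v = v₀ + at → t = (2 − 8.00) / -2.2 = 2.73 s
v² = v₀² + 2aΔx → Δx = (2² − 8.00²)/(2·-2.2) = 13.6 m
Total distance = 32.3 + 74.0 + 13.6 = 120 m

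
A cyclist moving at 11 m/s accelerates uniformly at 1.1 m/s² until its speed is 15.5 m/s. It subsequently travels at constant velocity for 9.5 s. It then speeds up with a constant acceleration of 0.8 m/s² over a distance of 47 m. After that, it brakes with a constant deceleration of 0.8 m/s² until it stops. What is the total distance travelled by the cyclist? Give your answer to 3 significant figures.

Phase 1 (accelerating): v₀ = 11.0 m/s, a = 1.1 m/s².
v = v₀ + at → t = (15.5 − 11.0) / 1.1 = 4.09 s
v² = v₀² + 2aΔx → Δx = (15.5² − 11.0²)/(2·1.1) = 54.2 m

Phase 2 (constant speed): v₀ = 15.5 m/s, a = 0 m/s².
v = v₀ + at = 15.5 + (0)(9.5) = 15.5 m/s
Δx = v₀t + ½at² = 15.5·9.5 + 0.5·0·9.5² = 147 m

Phase 3 (accelerating): v₀ = 15.5 m/s, a = 0.8 m/s².
v² = v₀² + 2aΔx = 15.5² + 2·0.8·47 = 315 → v = 17.8 m/s
t = (v − v₀)/a = (17.8 − 15.5)/0.8 = 2.83 s

Phase 4 (decelerating): v₀ = 17.8 m/s, a = -0.8 m/s².
v = v₀ + at → t = (0 − 17.8) / -0.8 = 22.2 s
v² = v₀² + 2aΔx → Δx = (0² − 17.8²)/(2·-0.8) = 197 m
Total distance = 54.2 + 147 + 47.0 + 197 = 446 m

446 m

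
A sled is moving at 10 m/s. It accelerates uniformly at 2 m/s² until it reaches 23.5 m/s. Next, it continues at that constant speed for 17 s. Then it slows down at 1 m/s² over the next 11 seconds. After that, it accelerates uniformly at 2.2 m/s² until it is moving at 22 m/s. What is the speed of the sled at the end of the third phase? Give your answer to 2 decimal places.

Phase 1 (accelerating): v₀ = 10.0 m/s, a = 2 m/s².
v = v₀ + at → t = (23.5 − 10.0) / 2 = 6.75 s
v² = v₀² + 2aΔx → Δx = (23.5² − 10.0²)/(2·2) = 113 m

Phase 2 (constant speed): v₀ = 23.5 m/s, a = 0 m/s².
v = v₀ + at = 23.5 + (0)(17) = 23.5 m/s
Δx = v₀t + ½at² = 23.5·17 + 0.5·0·17² = 400 m

Phase 3 (decelerating): v₀ = 23.5 m/s, a = -1 m/s².
v = v₀ + at = 23.5 + (-1)(11) = 12.5 m/s
Δx = v₀t + ½at² = 23.5·11 + 0.5·-1·11² = 198 m
Speed at end of phase 3 = 12.5 m/s

12.50 m/s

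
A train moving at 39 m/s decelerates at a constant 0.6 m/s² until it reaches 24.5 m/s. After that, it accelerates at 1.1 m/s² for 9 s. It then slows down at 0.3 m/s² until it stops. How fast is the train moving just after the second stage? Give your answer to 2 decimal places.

Phase 1 (decelerating): v₀ = 39.0 m/s, a = -0.6 m/s².
v = v₀ + at → t = (24.5 − 39.0) / -0.6 = 24.2 s
v² = v₀² + 2aΔx → Δx = (24.5² − 39.0²)/(2·-0.6) = 767 m

Phase 2 (accelerating): v₀ = 24.5 m/s, a = 1.1 m/s².
v = v₀ + at = 24.5 + (1.1)(9) = 34.4 m/s
Δx = v₀t + ½at² = 24.5·9 + 0.5·1.1·9² = 265 m
Speed at end of phase 2 = 34.4 m/s

34.40 m/s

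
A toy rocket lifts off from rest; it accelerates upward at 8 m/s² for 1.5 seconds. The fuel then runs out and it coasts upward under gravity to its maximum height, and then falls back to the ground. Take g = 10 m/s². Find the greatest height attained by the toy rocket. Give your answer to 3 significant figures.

Phase 1 (powered ascent): v₀ = 0 m/s, a = 8 m/s².
v = v₀ + at = 0 + (8)(1.5) = 12.0 m/s
Δx = v₀t + ½at² = 0·1.5 + 0.5·8·1.5² = 9.00 m

Phase 2 (coasting upward): v₀ = 12.0 m/s, a = -10 m/s².
v = v₀ + at → t = (0 − 12.0) / -10 = 1.20 s
v² = v₀² + 2aΔx → Δx = (0² − 12.0²)/(2·-10) = 7.20 m
Maximum height = 9.00 + 7.20 = 16.2 m

16.2 m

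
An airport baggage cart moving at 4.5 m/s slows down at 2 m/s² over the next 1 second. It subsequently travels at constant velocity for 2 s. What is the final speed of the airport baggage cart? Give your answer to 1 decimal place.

2.5 m/s

Phase 1 (decelerating): v₀ = 4.50 m/s, a = -2 m/s².
v = v₀ + at = 4.50 + (-2)(1) = 2.50 m/s
Δx = v₀t + ½at² = 4.50·1 + 0.5·-2·1² = 3.50 m

Phase 2 (constant speed): v₀ = 2.50 m/s, a = 0 m/s².
v = v₀ + at = 2.50 + (0)(2) = 2.50 m/s
Δx = v₀t + ½at² = 2.50·2 + 0.5·0·2² = 5.00 m
Final speed = 2.50 m/s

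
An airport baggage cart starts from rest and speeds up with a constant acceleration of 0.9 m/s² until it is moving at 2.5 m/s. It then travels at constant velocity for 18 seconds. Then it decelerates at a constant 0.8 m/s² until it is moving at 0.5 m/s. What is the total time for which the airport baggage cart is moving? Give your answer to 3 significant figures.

23.3 s

Phase 1 (accelerating): v₀ = 0 m/s, a = 0.9 m/s².
v = v₀ + at → t = (2.5 − 0) / 0.9 = 2.78 s
v² = v₀² + 2aΔx → Δx = (2.5² − 0²)/(2·0.9) = 3.47 m

Phase 2 (constant speed): v₀ = 2.50 m/s, a = 0 m/s².
v = v₀ + at = 2.50 + (0)(18) = 2.50 m/s
Δx = v₀t + ½at² = 2.50·18 + 0.5·0·18² = 45.0 m

Phase 3 (decelerating): v₀ = 2.50 m/s, a = -0.8 m/s².
v = v₀ + at → t = (0.5 − 2.50) / -0.8 = 2.50 s
v² = v₀² + 2aΔx → Δx = (0.5² − 2.50²)/(2·-0.8) = 3.75 m
Total time = 2.78 + 18.0 + 2.50 = 23.3 s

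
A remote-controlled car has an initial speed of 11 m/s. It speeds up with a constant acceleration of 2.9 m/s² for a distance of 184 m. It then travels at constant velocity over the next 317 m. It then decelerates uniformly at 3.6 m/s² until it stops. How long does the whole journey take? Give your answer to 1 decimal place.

26.9 s

Phase 1 (accelerating): v₀ = 11.0 m/s, a = 2.9 m/s².
v² = v₀² + 2aΔx = 11.0² + 2·2.9·184 = 1190 → v = 34.5 m/s
t = (v − v₀)/a = (34.5 − 11.0)/2.9 = 8.09 s

Phase 2 (constant speed): v₀ = 34.5 m/s, a = 0 m/s².
Constant speed: t = d/v = 317/34.5 = 9.20 s

Phase 3 (decelerating): v₀ = 34.5 m/s, a = -3.6 m/s².
v = v₀ + at → t = (0 − 34.5) / -3.6 = 9.58 s
v² = v₀² + 2aΔx → Δx = (0² − 34.5²)/(2·-3.6) = 165 m
Total time = 8.09 + 9.20 + 9.58 = 26.9 s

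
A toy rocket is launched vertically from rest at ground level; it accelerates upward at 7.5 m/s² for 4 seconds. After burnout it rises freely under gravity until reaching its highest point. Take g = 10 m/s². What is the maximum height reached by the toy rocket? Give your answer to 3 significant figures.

Phase 1 (powered ascent): v₀ = 0 m/s, a = 7.5 m/s².
v = v₀ + at = 0 + (7.5)(4) = 30.0 m/s
Δx = v₀t + ½at² = 0·4 + 0.5·7.5·4² = 60.0 m

Phase 2 (coasting upward): v₀ = 30.0 m/s, a = -10 m/s².
v = v₀ + at → t = (0 − 30.0) / -10 = 3.00 s
v² = v₀² + 2aΔx → Δx = (0² − 30.0²)/(2·-10) = 45.0 m
Maximum height = 60.0 + 45.0 = 105 m

105 m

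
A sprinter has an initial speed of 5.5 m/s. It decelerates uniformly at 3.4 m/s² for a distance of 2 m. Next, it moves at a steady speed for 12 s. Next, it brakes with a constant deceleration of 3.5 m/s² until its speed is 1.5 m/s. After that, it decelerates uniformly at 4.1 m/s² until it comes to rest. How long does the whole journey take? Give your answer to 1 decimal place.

13.5 s

Phase 1 (decelerating): v₀ = 5.50 m/s, a = -3.4 m/s².
v² = v₀² + 2aΔx = 5.50² + 2·-3.4·2 = 16.6 → v = 4.08 m/s
t = (v − v₀)/a = (4.08 − 5.50)/-3.4 = 0.418 s

Phase 2 (constant speed): v₀ = 4.08 m/s, a = 0 m/s².
v = v₀ + at = 4.08 + (0)(12) = 4.08 m/s
Δx = v₀t + ½at² = 4.08·12 + 0.5·0·12² = 49.0 m

Phase 3 (decelerating): v₀ = 4.08 m/s, a = -3.5 m/s².
v = v₀ + at → t = (1.5 − 4.08) / -3.5 = 0.737 s
v² = v₀² + 2aΔx → Δx = (1.5² − 4.08²)/(2·-3.5) = 2.06 m

Phase 4 (decelerating): v₀ = 1.50 m/s, a = -4.1 m/s².
v = v₀ + at → t = (0 − 1.50) / -4.1 = 0.366 s
v² = v₀² + 2aΔx → Δx = (0² − 1.50²)/(2·-4.1) = 0.274 m
Total time = 0.418 + 12.0 + 0.737 + 0.366 = 13.5 s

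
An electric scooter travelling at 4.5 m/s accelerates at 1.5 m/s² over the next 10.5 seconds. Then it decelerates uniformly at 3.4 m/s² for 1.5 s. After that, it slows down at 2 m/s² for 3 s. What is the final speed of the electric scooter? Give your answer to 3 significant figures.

Phase 1 (accelerating): v₀ = 4.50 m/s, a = 1.5 m/s².
v = v₀ + at = 4.50 + (1.5)(10.5) = 20.2 m/s
Δx = v₀t + ½at² = 4.50·10.5 + 0.5·1.5·10.5² = 130 m

Phase 2 (decelerating): v₀ = 20.2 m/s, a = -3.4 m/s².
v = v₀ + at = 20.2 + (-3.4)(1.5) = 15.2 m/s
Δx = v₀t + ½at² = 20.2·1.5 + 0.5·-3.4·1.5² = 26.6 m

Phase 3 (decelerating): v₀ = 15.2 m/s, a = -2 m/s².
v = v₀ + at = 15.2 + (-2)(3) = 9.15 m/s
Δx = v₀t + ½at² = 15.2·3 + 0.5·-2·3² = 36.5 m
Final speed = 9.15 m/s

9.15 m/s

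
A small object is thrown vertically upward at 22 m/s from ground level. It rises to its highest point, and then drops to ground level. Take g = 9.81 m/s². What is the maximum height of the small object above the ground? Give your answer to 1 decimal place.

24.7 m

Phase 1 (rising): v₀ = 22.0 m/s, a = -9.81 m/s².
v = v₀ + at → t = (0 − 22.0) / -9.81 = 2.24 s
v² = v₀² + 2aΔx → Δx = (0² − 22.0²)/(2·-9.81) = 24.7 m
Maximum height = 24.7 m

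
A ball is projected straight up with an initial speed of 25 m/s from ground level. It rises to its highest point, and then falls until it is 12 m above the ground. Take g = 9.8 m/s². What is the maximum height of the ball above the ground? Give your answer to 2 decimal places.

Phase 1 (rising): v₀ = 25.0 m/s, a = -9.8 m/s².
v = v₀ + at → t = (0 − 25.0) / -9.8 = 2.55 s
v² = v₀² + 2aΔx → Δx = (0² − 25.0²)/(2·-9.8) = 31.9 m
Maximum height = 31.9 m

31.89 m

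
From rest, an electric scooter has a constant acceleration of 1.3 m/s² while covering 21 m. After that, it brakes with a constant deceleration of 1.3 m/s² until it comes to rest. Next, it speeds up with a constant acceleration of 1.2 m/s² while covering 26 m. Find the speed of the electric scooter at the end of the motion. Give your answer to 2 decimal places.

7.90 m/s

Phase 1 (accelerating): v₀ = 0 m/s, a = 1.3 m/s².
v² = v₀² + 2aΔx = 0² + 2·1.3·21 = 54.6 → v = 7.39 m/s
t = (v − v₀)/a = (7.39 − 0)/1.3 = 5.68 s

Phase 2 (decelerating): v₀ = 7.39 m/s, a = -1.3 m/s².
v = v₀ + at → t = (0 − 7.39) / -1.3 = 5.68 s
v² = v₀² + 2aΔx → Δx = (0² − 7.39²)/(2·-1.3) = 21.0 m

Phase 3 (accelerating): v₀ = 0 m/s, a = 1.2 m/s².
v² = v₀² + 2aΔx = 0² + 2·1.2·26 = 62.4 → v = 7.90 m/s
t = (v − v₀)/a = (7.90 − 0)/1.2 = 6.58 s
Final speed = 7.90 m/s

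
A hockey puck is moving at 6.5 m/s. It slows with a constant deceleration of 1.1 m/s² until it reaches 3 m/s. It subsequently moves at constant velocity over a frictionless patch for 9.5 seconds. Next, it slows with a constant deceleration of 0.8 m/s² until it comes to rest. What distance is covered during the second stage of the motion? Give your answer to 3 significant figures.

Phase 1 (decelerating): v₀ = 6.50 m/s, a = -1.1 m/s².
v = v₀ + at → t = (3 − 6.50) / -1.1 = 3.18 s
v² = v₀² + 2aΔx → Δx = (3² − 6.50²)/(2·-1.1) = 15.1 m

Phase 2 (constant speed): v₀ = 3.00 m/s, a = 0 m/s².
v = v₀ + at = 3.00 + (0)(9.5) = 3.00 m/s
Δx = v₀t + ½at² = 3.00·9.5 + 0.5·0·9.5² = 28.5 m
Distance in phase 2 = 28.5 m

28.5 m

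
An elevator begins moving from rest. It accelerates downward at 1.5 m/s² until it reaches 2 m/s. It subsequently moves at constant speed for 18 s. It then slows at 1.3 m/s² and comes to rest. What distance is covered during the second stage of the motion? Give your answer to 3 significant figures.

Phase 1 (accelerating): v₀ = 0 m/s, a = 1.5 m/s².
v = v₀ + at → t = (2 − 0) / 1.5 = 1.33 s
v² = v₀² + 2aΔx → Δx = (2² − 0²)/(2·1.5) = 1.33 m

Phase 2 (constant speed): v₀ = 2.00 m/s, a = 0 m/s².
v = v₀ + at = 2.00 + (0)(18) = 2.00 m/s
Δx = v₀t + ½at² = 2.00·18 + 0.5·0·18² = 36.0 m
Distance in phase 2 = 36.0 m

36.0 m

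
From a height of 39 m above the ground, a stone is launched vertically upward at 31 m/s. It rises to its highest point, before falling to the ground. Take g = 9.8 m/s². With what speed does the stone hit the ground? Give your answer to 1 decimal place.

41.5 m/s

Phase 1 (rising): v₀ = 31.0 m/s, a = -9.8 m/s².
v = v₀ + at → t = (0 − 31.0) / -9.8 = 3.16 s
v² = v₀² + 2aΔx → Δx = (0² − 31.0²)/(2·-9.8) = 49.0 m

Phase 2 (falling): v₀ = 0 m/s, a = -9.8 m/s².
Falls 88.0 m from rest: t = √(2·88.0/9.8) = 4.24 s; v = g·t = 41.5 m/s.
Final speed = 41.5 m/s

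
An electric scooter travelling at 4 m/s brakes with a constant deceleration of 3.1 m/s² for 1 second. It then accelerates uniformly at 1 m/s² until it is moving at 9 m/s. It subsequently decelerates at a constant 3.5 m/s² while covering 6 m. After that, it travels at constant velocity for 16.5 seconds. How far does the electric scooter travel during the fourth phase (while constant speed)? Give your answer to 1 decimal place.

103.0 m

Phase 1 (decelerating): v₀ = 4.00 m/s, a = -3.1 m/s².
v = v₀ + at = 4.00 + (-3.1)(1) = 0.900 m/s
Δx = v₀t + ½at² = 4.00·1 + 0.5·-3.1·1² = 2.45 m

Phase 2 (accelerating): v₀ = 0.900 m/s, a = 1 m/s².
v = v₀ + at → t = (9 − 0.900) / 1 = 8.10 s
v² = v₀² + 2aΔx → Δx = (9² − 0.900²)/(2·1) = 40.1 m

Phase 3 (decelerating): v₀ = 9.00 m/s, a = -3.5 m/s².
v² = v₀² + 2aΔx = 9.00² + 2·-3.5·6 = 39.0 → v = 6.24 m/s
t = (v − v₀)/a = (6.24 − 9.00)/-3.5 = 0.787 s

Phase 4 (constant speed): v₀ = 6.24 m/s, a = 0 m/s².
v = v₀ + at = 6.24 + (0)(16.5) = 6.24 m/s
Δx = v₀t + ½at² = 6.24·16.5 + 0.5·0·16.5² = 103 m
Distance in phase 4 = 103 m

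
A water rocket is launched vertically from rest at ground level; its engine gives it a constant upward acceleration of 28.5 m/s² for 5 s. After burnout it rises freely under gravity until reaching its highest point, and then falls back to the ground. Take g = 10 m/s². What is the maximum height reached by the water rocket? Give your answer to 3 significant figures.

1370 m

Phase 1 (powered ascent): v₀ = 0 m/s, a = 28.5 m/s².
v = v₀ + at = 0 + (28.5)(5) = 142 m/s
Δx = v₀t + ½at² = 0·5 + 0.5·28.5·5² = 356 m

Phase 2 (coasting upward): v₀ = 142 m/s, a = -10 m/s².
v = v₀ + at → t = (0 − 142) / -10 = 14.2 s
v² = v₀² + 2aΔx → Δx = (0² − 142²)/(2·-10) = 1020 m
Maximum height = 356 + 1020 = 1370 m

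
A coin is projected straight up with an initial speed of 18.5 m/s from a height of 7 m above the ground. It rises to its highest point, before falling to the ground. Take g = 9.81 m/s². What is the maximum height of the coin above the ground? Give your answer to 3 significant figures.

Phase 1 (rising): v₀ = 18.5 m/s, a = -9.81 m/s².
v = v₀ + at → t = (0 − 18.5) / -9.81 = 1.89 s
v² = v₀² + 2aΔx → Δx = (0² − 18.5²)/(2·-9.81) = 17.4 m
Maximum height = 7 + 17.4 = 24.4 m

24.4 m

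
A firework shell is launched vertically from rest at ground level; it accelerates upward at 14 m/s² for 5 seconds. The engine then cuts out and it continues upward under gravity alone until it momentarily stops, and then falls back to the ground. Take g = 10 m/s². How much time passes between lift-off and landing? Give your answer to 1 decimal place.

Phase 1 (powered ascent): v₀ = 0 m/s, a = 14 m/s².
v = v₀ + at = 0 + (14)(5) = 70.0 m/s
Δx = v₀t + ½at² = 0·5 + 0.5·14·5² = 175 m

Phase 2 (coasting upward): v₀ = 70.0 m/s, a = -10 m/s².
v = v₀ + at → t = (0 − 70.0) / -10 = 7.00 s
v² = v₀² + 2aΔx → Δx = (0² − 70.0²)/(2·-10) = 245 m

Phase 3 (free fall): v₀ = 0 m/s, a = -10 m/s².
Falls 420 m from rest: t = √(2·420/10) = 9.17 s; v = g·t = 91.7 m/s.
Total time = 5.00 + 7.00 + 9.17 = 21.2 s

21.2 s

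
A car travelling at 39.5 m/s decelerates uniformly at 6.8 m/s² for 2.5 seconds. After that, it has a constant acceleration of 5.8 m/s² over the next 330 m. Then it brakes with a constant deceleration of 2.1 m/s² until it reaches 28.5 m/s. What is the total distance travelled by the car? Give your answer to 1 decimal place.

Phase 1 (decelerating): v₀ = 39.5 m/s, a = -6.8 m/s².
v = v₀ + at = 39.5 + (-6.8)(2.5) = 22.5 m/s
Δx = v₀t + ½at² = 39.5·2.5 + 0.5·-6.8·2.5² = 77.5 m

Phase 2 (accelerating): v₀ = 22.5 m/s, a = 5.8 m/s².
v² = v₀² + 2aΔx = 22.5² + 2·5.8·330 = 4330 → v = 65.8 m/s
t = (v − v₀)/a = (65.8 − 22.5)/5.8 = 7.47 s

Phase 3 (decelerating): v₀ = 65.8 m/s, a = -2.1 m/s².
v = v₀ + at → t = (28.5 − 65.8) / -2.1 = 17.8 s
v² = v₀² + 2aΔx → Δx = (28.5² − 65.8²)/(2·-2.1) = 839 m
Total distance = 77.5 + 330 + 839 = 1250 m

1246.1 m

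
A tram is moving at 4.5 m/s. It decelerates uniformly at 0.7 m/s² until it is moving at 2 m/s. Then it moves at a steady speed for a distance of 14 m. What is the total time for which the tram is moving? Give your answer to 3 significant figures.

10.6 s

Phase 1 (decelerating): v₀ = 4.50 m/s, a = -0.7 m/s².
v = v₀ + at → t = (2 − 4.50) / -0.7 = 3.57 s
v² = v₀² + 2aΔx → Δx = (2² − 4.50²)/(2·-0.7) = 11.6 m

Phase 2 (constant speed): v₀ = 2.00 m/s, a = 0 m/s².
Constant speed: t = d/v = 14/2.00 = 7.00 s
Total time = 3.57 + 7.00 = 10.6 s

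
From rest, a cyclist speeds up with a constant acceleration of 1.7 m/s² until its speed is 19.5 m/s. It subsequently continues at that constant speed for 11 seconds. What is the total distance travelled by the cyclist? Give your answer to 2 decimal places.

Phase 1 (accelerating): v₀ = 0 m/s, a = 1.7 m/s².
v = v₀ + at → t = (19.5 − 0) / 1.7 = 11.5 s
v² = v₀² + 2aΔx → Δx = (19.5² − 0²)/(2·1.7) = 112 m

Phase 2 (constant speed): v₀ = 19.5 m/s, a = 0 m/s².
v = v₀ + at = 19.5 + (0)(11) = 19.5 m/s
Δx = v₀t + ½at² = 19.5·11 + 0.5·0·11² = 214 m
Total distance = 112 + 214 = 326 m

326.34 m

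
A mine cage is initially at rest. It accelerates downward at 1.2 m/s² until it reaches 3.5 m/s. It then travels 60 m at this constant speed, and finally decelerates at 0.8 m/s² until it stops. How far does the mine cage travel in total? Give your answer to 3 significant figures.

72.8 m

Phase 1 (accelerating): v₀ = 0 m/s, a = 1.2 m/s².
v = v₀ + at → t = (3.5 − 0) / 1.2 = 2.92 s
v² = v₀² + 2aΔx → Δx = (3.5² − 0²)/(2·1.2) = 5.10 m

Phase 2 (constant speed): v₀ = 3.50 m/s, a = 0 m/s².
Constant speed: t = d/v = 60/3.50 = 17.1 s

Phase 3 (decelerating): v₀ = 3.50 m/s, a = -0.8 m/s².
v = v₀ + at → t = (0 − 3.50) / -0.8 = 4.38 s
v² = v₀² + 2aΔx → Δx = (0² − 3.50²)/(2·-0.8) = 7.66 m
Total distance = 5.10 + 60.0 + 7.66 = 72.8 m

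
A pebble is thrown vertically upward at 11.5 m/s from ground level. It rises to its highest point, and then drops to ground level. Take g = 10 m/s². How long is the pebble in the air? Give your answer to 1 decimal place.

2.3 s

Phase 1 (rising): v₀ = 11.5 m/s, a = -10 m/s².
v = v₀ + at → t = (0 − 11.5) / -10 = 1.15 s
v² = v₀² + 2aΔx → Δx = (0² − 11.5²)/(2·-10) = 6.61 m

Phase 2 (falling): v₀ = 0 m/s, a = -10 m/s².
Falls 6.61 m from rest: t = √(2·6.61/10) = 1.15 s; v = g·t = 11.5 m/s.
Total time = 1.15 + 1.15 = 2.30 s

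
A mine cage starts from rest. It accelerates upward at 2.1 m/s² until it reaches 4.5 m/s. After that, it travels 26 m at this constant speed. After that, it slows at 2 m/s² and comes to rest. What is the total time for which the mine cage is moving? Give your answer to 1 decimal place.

Phase 1 (accelerating): v₀ = 0 m/s, a = 2.1 m/s².
v = v₀ + at → t = (4.5 − 0) / 2.1 = 2.14 s
v² = v₀² + 2aΔx → Δx = (4.5² − 0²)/(2·2.1) = 4.82 m

Phase 2 (constant speed): v₀ = 4.50 m/s, a = 0 m/s².
Constant speed: t = d/v = 26/4.50 = 5.78 s

Phase 3 (decelerating): v₀ = 4.50 m/s, a = -2 m/s².
v = v₀ + at → t = (0 − 4.50) / -2 = 2.25 s
v² = v₀² + 2aΔx → Δx = (0² − 4.50²)/(2·-2) = 5.06 m
Total time = 2.14 + 5.78 + 2.25 = 10.2 s

10.2 s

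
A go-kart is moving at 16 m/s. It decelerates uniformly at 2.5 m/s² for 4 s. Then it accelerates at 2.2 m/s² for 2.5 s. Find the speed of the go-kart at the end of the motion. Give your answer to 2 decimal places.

11.50 m/s

Phase 1 (decelerating): v₀ = 16.0 m/s, a = -2.5 m/s².
v = v₀ + at = 16.0 + (-2.5)(4) = 6.00 m/s
Δx = v₀t + ½at² = 16.0·4 + 0.5·-2.5·4² = 44.0 m

Phase 2 (accelerating): v₀ = 6.00 m/s, a = 2.2 m/s².
v = v₀ + at = 6.00 + (2.2)(2.5) = 11.5 m/s
Δx = v₀t + ½at² = 6.00·2.5 + 0.5·2.2·2.5² = 21.9 m
Final speed = 11.5 m/s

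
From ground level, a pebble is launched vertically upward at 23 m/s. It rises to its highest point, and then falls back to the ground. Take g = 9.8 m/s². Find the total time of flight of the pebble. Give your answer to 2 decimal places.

4.69 s

Phase 1 (rising): v₀ = 23.0 m/s, a = -9.8 m/s².
v = v₀ + at → t = (0 − 23.0) / -9.8 = 2.35 s
v² = v₀² + 2aΔx → Δx = (0² − 23.0²)/(2·-9.8) = 27.0 m

Phase 2 (falling): v₀ = 0 m/s, a = -9.8 m/s².
Falls 27.0 m from rest: t = √(2·27.0/9.8) = 2.35 s; v = g·t = 23.0 m/s.
Total time = 2.35 + 2.35 = 4.69 s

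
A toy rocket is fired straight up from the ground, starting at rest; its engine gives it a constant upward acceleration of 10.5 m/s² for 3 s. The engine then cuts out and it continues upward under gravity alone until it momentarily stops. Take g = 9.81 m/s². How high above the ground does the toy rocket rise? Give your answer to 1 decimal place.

97.8 m

Phase 1 (powered ascent): v₀ = 0 m/s, a = 10.5 m/s².
v = v₀ + at = 0 + (10.5)(3) = 31.5 m/s
Δx = v₀t + ½at² = 0·3 + 0.5·10.5·3² = 47.2 m

Phase 2 (coasting upward): v₀ = 31.5 m/s, a = -9.81 m/s².
v = v₀ + at → t = (0 − 31.5) / -9.81 = 3.21 s
v² = v₀² + 2aΔx → Δx = (0² − 31.5²)/(2·-9.81) = 50.6 m
Maximum height = 47.2 + 50.6 = 97.8 m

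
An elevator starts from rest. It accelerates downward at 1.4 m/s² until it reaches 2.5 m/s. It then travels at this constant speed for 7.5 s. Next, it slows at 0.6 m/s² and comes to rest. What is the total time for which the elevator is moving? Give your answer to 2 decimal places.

13.45 s

Phase 1 (accelerating): v₀ = 0 m/s, a = 1.4 m/s².
v = v₀ + at → t = (2.5 − 0) / 1.4 = 1.79 s
v² = v₀² + 2aΔx → Δx = (2.5² − 0²)/(2·1.4) = 2.23 m

Phase 2 (constant speed): v₀ = 2.50 m/s, a = 0 m/s².
v = v₀ + at = 2.50 + (0)(7.5) = 2.50 m/s
Δx = v₀t + ½at² = 2.50·7.5 + 0.5·0·7.5² = 18.8 m

Phase 3 (decelerating): v₀ = 2.50 m/s, a = -0.6 m/s².
v = v₀ + at → t = (0 − 2.50) / -0.6 = 4.17 s
v² = v₀² + 2aΔx → Δx = (0² − 2.50²)/(2·-0.6) = 5.21 m
Total time = 1.79 + 7.50 + 4.17 = 13.5 s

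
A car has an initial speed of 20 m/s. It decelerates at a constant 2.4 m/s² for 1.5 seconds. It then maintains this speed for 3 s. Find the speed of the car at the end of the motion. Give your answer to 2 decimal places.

Phase 1 (decelerating): v₀ = 20.0 m/s, a = -2.4 m/s².
v = v₀ + at = 20.0 + (-2.4)(1.5) = 16.4 m/s
Δx = v₀t + ½at² = 20.0·1.5 + 0.5·-2.4·1.5² = 27.3 m

Phase 2 (constant speed): v₀ = 16.4 m/s, a = 0 m/s².
v = v₀ + at = 16.4 + (0)(3) = 16.4 m/s
Δx = v₀t + ½at² = 16.4·3 + 0.5·0·3² = 49.2 m
Final speed = 16.4 m/s

16.40 m/s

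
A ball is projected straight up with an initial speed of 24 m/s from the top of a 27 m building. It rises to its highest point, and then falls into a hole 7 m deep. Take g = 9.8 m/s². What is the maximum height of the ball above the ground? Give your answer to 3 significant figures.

Phase 1 (rising): v₀ = 24.0 m/s, a = -9.8 m/s².
v = v₀ + at → t = (0 − 24.0) / -9.8 = 2.45 s
v² = v₀² + 2aΔx → Δx = (0² − 24.0²)/(2·-9.8) = 29.4 m
Maximum height = 27 + 29.4 = 56.4 m

56.4 m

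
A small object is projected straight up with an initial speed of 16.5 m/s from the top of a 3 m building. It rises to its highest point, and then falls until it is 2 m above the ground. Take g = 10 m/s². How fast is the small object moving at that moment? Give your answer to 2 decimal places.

17.10 m/s

Phase 1 (rising): v₀ = 16.5 m/s, a = -10 m/s².
v = v₀ + at → t = (0 − 16.5) / -10 = 1.65 s
v² = v₀² + 2aΔx → Δx = (0² − 16.5²)/(2·-10) = 13.6 m

Phase 2 (falling): v₀ = 0 m/s, a = -10 m/s².
Falls 14.6 m from rest: t = √(2·14.6/10) = 1.71 s; v = g·t = 17.1 m/s.
Final speed = 17.1 m/s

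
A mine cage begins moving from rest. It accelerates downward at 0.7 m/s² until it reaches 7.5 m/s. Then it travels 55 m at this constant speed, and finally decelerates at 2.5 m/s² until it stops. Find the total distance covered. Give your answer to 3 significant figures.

106 m

Phase 1 (accelerating): v₀ = 0 m/s, a = 0.7 m/s².
v = v₀ + at → t = (7.5 − 0) / 0.7 = 10.7 s
v² = v₀² + 2aΔx → Δx = (7.5² − 0²)/(2·0.7) = 40.2 m

Phase 2 (constant speed): v₀ = 7.50 m/s, a = 0 m/s².
Constant speed: t = d/v = 55/7.50 = 7.33 s

Phase 3 (decelerating): v₀ = 7.50 m/s, a = -2.5 m/s².
v = v₀ + at → t = (0 − 7.50) / -2.5 = 3.00 s
v² = v₀² + 2aΔx → Δx = (0² − 7.50²)/(2·-2.5) = 11.2 m
Total distance = 40.2 + 55.0 + 11.2 = 106 m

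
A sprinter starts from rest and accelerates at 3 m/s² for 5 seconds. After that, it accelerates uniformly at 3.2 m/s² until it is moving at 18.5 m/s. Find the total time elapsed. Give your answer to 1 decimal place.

6.1 s

Phase 1 (accelerating): v₀ = 0 m/s, a = 3 m/s².
v = v₀ + at = 0 + (3)(5) = 15.0 m/s
Δx = v₀t + ½at² = 0·5 + 0.5·3·5² = 37.5 m

Phase 2 (accelerating): v₀ = 15.0 m/s, a = 3.2 m/s².
v = v₀ + at → t = (18.5 − 15.0) / 3.2 = 1.09 s
v² = v₀² + 2aΔx → Δx = (18.5² − 15.0²)/(2·3.2) = 18.3 m
Total time = 5.00 + 1.09 = 6.09 s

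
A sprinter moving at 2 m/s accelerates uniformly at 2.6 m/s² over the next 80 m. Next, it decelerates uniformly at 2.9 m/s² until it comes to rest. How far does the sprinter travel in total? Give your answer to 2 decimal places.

152.41 m

Phase 1 (accelerating): v₀ = 2.00 m/s, a = 2.6 m/s².
v² = v₀² + 2aΔx = 2.00² + 2·2.6·80 = 420 → v = 20.5 m/s
t = (v − v₀)/a = (20.5 − 2.00)/2.6 = 7.11 s

Phase 2 (decelerating): v₀ = 20.5 m/s, a = -2.9 m/s².
v = v₀ + at → t = (0 − 20.5) / -2.9 = 7.07 s
v² = v₀² + 2aΔx → Δx = (0² − 20.5²)/(2·-2.9) = 72.4 m
Total distance = 80.0 + 72.4 = 152 m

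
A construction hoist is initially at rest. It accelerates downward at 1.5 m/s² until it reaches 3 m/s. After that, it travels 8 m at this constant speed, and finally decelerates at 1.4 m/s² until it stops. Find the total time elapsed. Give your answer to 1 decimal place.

Phase 1 (accelerating): v₀ = 0 m/s, a = 1.5 m/s².
v = v₀ + at → t = (3 − 0) / 1.5 = 2.00 s
v² = v₀² + 2aΔx → Δx = (3² − 0²)/(2·1.5) = 3.00 m

Phase 2 (constant speed): v₀ = 3.00 m/s, a = 0 m/s².
Constant speed: t = d/v = 8/3.00 = 2.67 s

Phase 3 (decelerating): v₀ = 3.00 m/s, a = -1.4 m/s².
v = v₀ + at → t = (0 − 3.00) / -1.4 = 2.14 s
v² = v₀² + 2aΔx → Δx = (0² − 3.00²)/(2·-1.4) = 3.21 m
Total time = 2.00 + 2.67 + 2.14 = 6.81 s

6.8 s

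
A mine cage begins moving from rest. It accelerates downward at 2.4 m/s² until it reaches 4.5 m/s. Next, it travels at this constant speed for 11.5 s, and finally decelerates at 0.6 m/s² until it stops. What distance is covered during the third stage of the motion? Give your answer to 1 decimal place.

16.9 m

Phase 1 (accelerating): v₀ = 0 m/s, a = 2.4 m/s².
v = v₀ + at → t = (4.5 − 0) / 2.4 = 1.88 s
v² = v₀² + 2aΔx → Δx = (4.5² − 0²)/(2·2.4) = 4.22 m

Phase 2 (constant speed): v₀ = 4.50 m/s, a = 0 m/s².
v = v₀ + at = 4.50 + (0)(11.5) = 4.50 m/s
Δx = v₀t + ½at² = 4.50·11.5 + 0.5·0·11.5² = 51.8 m

Phase 3 (decelerating): v₀ = 4.50 m/s, a = -0.6 m/s².
v = v₀ + at → t = (0 − 4.50) / -0.6 = 7.50 s
v² = v₀² + 2aΔx → Δx = (0² − 4.50²)/(2·-0.6) = 16.9 m
Distance in phase 3 = 16.9 m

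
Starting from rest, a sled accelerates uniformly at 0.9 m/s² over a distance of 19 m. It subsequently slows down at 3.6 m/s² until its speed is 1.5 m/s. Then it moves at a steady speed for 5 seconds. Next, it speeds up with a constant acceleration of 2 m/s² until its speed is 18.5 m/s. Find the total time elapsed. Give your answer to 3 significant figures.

21.2 s

Phase 1 (accelerating): v₀ = 0 m/s, a = 0.9 m/s².
v² = v₀² + 2aΔx = 0² + 2·0.9·19 = 34.2 → v = 5.85 m/s
t = (v − v₀)/a = (5.85 − 0)/0.9 = 6.50 s

Phase 2 (decelerating): v₀ = 5.85 m/s, a = -3.6 m/s².
v = v₀ + at → t = (1.5 − 5.85) / -3.6 = 1.21 s
v² = v₀² + 2aΔx → Δx = (1.5² − 5.85²)/(2·-3.6) = 4.44 m

Phase 3 (constant speed): v₀ = 1.50 m/s, a = 0 m/s².
v = v₀ + at = 1.50 + (0)(5) = 1.50 m/s
Δx = v₀t + ½at² = 1.50·5 + 0.5·0·5² = 7.50 m

Phase 4 (accelerating): v₀ = 1.50 m/s, a = 2 m/s².
v = v₀ + at → t = (18.5 − 1.50) / 2 = 8.50 s
v² = v₀² + 2aΔx → Δx = (18.5² − 1.50²)/(2·2) = 85.0 m
Total time = 6.50 + 1.21 + 5.00 + 8.50 = 21.2 s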